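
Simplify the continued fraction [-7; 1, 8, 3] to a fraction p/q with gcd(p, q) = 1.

Compute successive convergents:
a_0 = -7: -7/1
a_1 = 1: -6/1
a_2 = 8: -55/9
a_3 = 3: -171/28

-171/28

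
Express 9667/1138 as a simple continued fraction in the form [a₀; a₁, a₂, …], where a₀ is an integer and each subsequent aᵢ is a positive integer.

Repeatedly divide and take the remainder:
9667 = 8·1138 + 563, so a_0 = 8
1138 = 2·563 + 12, so a_1 = 2
563 = 46·12 + 11, so a_2 = 46
12 = 1·11 + 1, so a_3 = 1
11 = 11·1 + 0, so a_4 = 11

[8; 2, 46, 1, 11]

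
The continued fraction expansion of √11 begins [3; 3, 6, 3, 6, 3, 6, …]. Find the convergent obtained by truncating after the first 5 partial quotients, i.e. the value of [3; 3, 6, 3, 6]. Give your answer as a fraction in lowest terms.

a_0 = 3: 3/1
a_1 = 3: 10/3
a_2 = 6: 63/19
a_3 = 3: 199/60
a_4 = 6: 1257/379

1257/379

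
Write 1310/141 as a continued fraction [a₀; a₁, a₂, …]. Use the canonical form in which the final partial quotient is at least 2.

Apply division with remainder until the remainder is 0:
1310 ÷ 141 → quotient 9, remainder 41
141 ÷ 41 → quotient 3, remainder 18
41 ÷ 18 → quotient 2, remainder 5
18 ÷ 5 → quotient 3, remainder 3
5 ÷ 3 → quotient 1, remainder 2
3 ÷ 2 → quotient 1, remainder 1
2 ÷ 1 → quotient 2, remainder 0

[9; 3, 2, 3, 1, 1, 2]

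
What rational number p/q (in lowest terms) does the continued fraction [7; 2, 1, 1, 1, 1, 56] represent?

5435/736

Start with 56.
1 + 1/(56/1) = 1 + 1/56 = 57/56
1 + 1/(57/56) = 1 + 56/57 = 113/57
1 + 1/(113/57) = 1 + 57/113 = 170/113
1 + 1/(170/113) = 1 + 113/170 = 283/170
2 + 1/(283/170) = 2 + 170/283 = 736/283
7 + 1/(736/283) = 7 + 283/736 = 5435/736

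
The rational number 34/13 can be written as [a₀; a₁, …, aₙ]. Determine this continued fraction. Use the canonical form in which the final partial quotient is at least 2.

[2; 1, 1, 1, 1, 2]

Apply division with remainder until the remainder is 0:
34 = 2·13 + 8, so a_0 = 2
13 = 1·8 + 5, so a_1 = 1
8 = 1·5 + 3, so a_2 = 1
5 = 1·3 + 2, so a_3 = 1
3 = 1·2 + 1, so a_4 = 1
2 = 2·1 + 0, so a_5 = 2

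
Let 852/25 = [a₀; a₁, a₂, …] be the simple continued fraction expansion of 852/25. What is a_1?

Repeatedly divide and take the remainder:
852 ÷ 25 → quotient 34, remainder 2
25 ÷ 2 → quotient 12, remainder 1

12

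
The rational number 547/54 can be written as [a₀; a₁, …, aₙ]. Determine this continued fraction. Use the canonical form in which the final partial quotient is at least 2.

[10; 7, 1, 2, 2]

547 = 10·54 + 7, so a_0 = 10
54 = 7·7 + 5, so a_1 = 7
7 = 1·5 + 2, so a_2 = 1
5 = 2·2 + 1, so a_3 = 2
2 = 2·1 + 0, so a_4 = 2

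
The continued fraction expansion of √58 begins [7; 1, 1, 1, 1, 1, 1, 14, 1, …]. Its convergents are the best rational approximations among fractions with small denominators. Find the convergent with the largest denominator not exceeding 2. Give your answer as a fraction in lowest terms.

15/2

List convergents until the denominator exceeds the bound:
a_0 = 7: 7/1  (≤ bound)
a_1 = 1: 8/1  (≤ bound)
a_2 = 1: 15/2  (≤ bound)
a_3 = 1: 23/3  (> 2, stop)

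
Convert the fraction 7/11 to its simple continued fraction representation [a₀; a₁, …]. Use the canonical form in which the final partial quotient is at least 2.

⌊7/11⌋ = 0, remainder 7
⌊11/7⌋ = 1, remainder 4
⌊7/4⌋ = 1, remainder 3
⌊4/3⌋ = 1, remainder 1
⌊3/1⌋ = 3, remainder 0

[0; 1, 1, 1, 3]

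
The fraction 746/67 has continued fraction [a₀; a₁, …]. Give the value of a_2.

Apply division with remainder until the remainder is 0:
⌊746/67⌋ = 11, remainder 9
⌊67/9⌋ = 7, remainder 4
⌊9/4⌋ = 2, remainder 1

2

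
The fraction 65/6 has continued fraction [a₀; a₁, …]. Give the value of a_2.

5

65 = 10·6 + 5, so a_0 = 10
6 = 1·5 + 1, so a_1 = 1
5 = 5·1 + 0, so a_2 = 5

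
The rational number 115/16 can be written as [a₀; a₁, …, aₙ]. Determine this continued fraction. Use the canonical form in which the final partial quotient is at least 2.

⌊115/16⌋ = 7, remainder 3
⌊16/3⌋ = 5, remainder 1
⌊3/1⌋ = 3, remainder 0

[7; 5, 3]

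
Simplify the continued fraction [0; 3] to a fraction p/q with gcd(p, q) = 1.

Start with 3.
0 + 1/(3/1) = 0 + 1/3 = 1/3

1/3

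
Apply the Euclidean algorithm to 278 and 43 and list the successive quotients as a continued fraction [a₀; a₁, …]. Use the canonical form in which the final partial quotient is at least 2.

Run the Euclidean algorithm, recording each quotient:
⌊278/43⌋ = 6, remainder 20
⌊43/20⌋ = 2, remainder 3
⌊20/3⌋ = 6, remainder 2
⌊3/2⌋ = 1, remainder 1
⌊2/1⌋ = 2, remainder 0

[6; 2, 6, 1, 2]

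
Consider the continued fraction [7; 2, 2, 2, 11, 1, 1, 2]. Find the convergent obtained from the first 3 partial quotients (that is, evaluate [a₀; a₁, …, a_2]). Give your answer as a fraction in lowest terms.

Work from the innermost term outward:
Start with 2.
2 + 1/(2/1) = 2 + 1/2 = 5/2
7 + 1/(5/2) = 7 + 2/5 = 37/5

37/5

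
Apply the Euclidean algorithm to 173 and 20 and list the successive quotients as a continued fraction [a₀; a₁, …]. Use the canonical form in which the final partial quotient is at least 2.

[8; 1, 1, 1, 6]

Repeatedly divide and take the remainder:
⌊173/20⌋ = 8, remainder 13
⌊20/13⌋ = 1, remainder 7
⌊13/7⌋ = 1, remainder 6
⌊7/6⌋ = 1, remainder 1
⌊6/1⌋ = 6, remainder 0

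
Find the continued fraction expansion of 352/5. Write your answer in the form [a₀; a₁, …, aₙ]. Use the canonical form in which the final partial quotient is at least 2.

352 ÷ 5 → quotient 70, remainder 2
5 ÷ 2 → quotient 2, remainder 1
2 ÷ 1 → quotient 2, remainder 0

[70; 2, 2]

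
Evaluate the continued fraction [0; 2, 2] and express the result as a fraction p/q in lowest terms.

a_0 = 0: 0/1
a_1 = 2: 1/2
a_2 = 2: 2/5

2/5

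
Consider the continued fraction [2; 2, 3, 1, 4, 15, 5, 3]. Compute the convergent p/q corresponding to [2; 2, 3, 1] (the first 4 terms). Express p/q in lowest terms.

Use the convergent recurrence hₖ = aₖ·hₖ₋₁ + hₖ₋₂ (and likewise for the denominators kₖ):
a_0 = 2: 2/1
a_1 = 2: 5/2
a_2 = 3: 17/7
a_3 = 1: 22/9

22/9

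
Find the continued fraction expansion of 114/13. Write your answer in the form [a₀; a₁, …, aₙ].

[8; 1, 3, 3]

Repeatedly divide and take the remainder:
114 ÷ 13 → quotient 8, remainder 10
13 ÷ 10 → quotient 1, remainder 3
10 ÷ 3 → quotient 3, remainder 1
3 ÷ 1 → quotient 3, remainder 0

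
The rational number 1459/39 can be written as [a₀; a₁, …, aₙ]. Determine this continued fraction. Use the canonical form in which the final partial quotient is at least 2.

[37; 2, 2, 3, 2]

⌊1459/39⌋ = 37, remainder 16
⌊39/16⌋ = 2, remainder 7
⌊16/7⌋ = 2, remainder 2
⌊7/2⌋ = 3, remainder 1
⌊2/1⌋ = 2, remainder 0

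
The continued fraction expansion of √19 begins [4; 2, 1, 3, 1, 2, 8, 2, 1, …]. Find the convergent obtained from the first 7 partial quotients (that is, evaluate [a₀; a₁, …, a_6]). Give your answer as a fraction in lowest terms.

1421/326

Start with 8.
2 + 1/(8/1) = 2 + 1/8 = 17/8
1 + 1/(17/8) = 1 + 8/17 = 25/17
3 + 1/(25/17) = 3 + 17/25 = 92/25
1 + 1/(92/25) = 1 + 25/92 = 117/92
2 + 1/(117/92) = 2 + 92/117 = 326/117
4 + 1/(326/117) = 4 + 117/326 = 1421/326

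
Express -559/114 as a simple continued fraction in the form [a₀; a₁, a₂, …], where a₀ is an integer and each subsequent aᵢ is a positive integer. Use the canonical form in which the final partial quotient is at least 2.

[-5; 10, 2, 1, 3]

⌊-559/114⌋ = -5, remainder 11
⌊114/11⌋ = 10, remainder 4
⌊11/4⌋ = 2, remainder 3
⌊4/3⌋ = 1, remainder 1
⌊3/1⌋ = 3, remainder 0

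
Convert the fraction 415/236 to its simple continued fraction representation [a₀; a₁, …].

415 = 1·236 + 179, so a_0 = 1
236 = 1·179 + 57, so a_1 = 1
179 = 3·57 + 8, so a_2 = 3
57 = 7·8 + 1, so a_3 = 7
8 = 8·1 + 0, so a_4 = 8

[1; 1, 3, 7, 8]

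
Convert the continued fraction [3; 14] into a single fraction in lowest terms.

43/14

Collapse the nested fraction from the inside out:
Start with 14.
3 + 1/(14/1) = 3 + 1/14 = 43/14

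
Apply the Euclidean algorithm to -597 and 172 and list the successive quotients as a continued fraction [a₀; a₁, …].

[-4; 1, 1, 8, 10]

Run the Euclidean algorithm, recording each quotient:
-597 = -4·172 + 91, so a_0 = -4
172 = 1·91 + 81, so a_1 = 1
91 = 1·81 + 10, so a_2 = 1
81 = 8·10 + 1, so a_3 = 8
10 = 10·1 + 0, so a_4 = 10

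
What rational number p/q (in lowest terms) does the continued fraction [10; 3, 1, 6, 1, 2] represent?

913/89

Start with 2.
1 + 1/(2/1) = 1 + 1/2 = 3/2
6 + 1/(3/2) = 6 + 2/3 = 20/3
1 + 1/(20/3) = 1 + 3/20 = 23/20
3 + 1/(23/20) = 3 + 20/23 = 89/23
10 + 1/(89/23) = 10 + 23/89 = 913/89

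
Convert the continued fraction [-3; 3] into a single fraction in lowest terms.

-8/3

Start with 3.
-3 + 1/(3/1) = -3 + 1/3 = -8/3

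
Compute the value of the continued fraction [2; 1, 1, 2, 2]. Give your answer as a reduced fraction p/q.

a_0 = 2: 2/1
a_1 = 1: 3/1
a_2 = 1: 5/2
a_3 = 2: 13/5
a_4 = 2: 31/12

31/12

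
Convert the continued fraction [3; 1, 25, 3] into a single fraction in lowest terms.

Start with 3.
25 + 1/(3/1) = 25 + 1/3 = 76/3
1 + 1/(76/3) = 1 + 3/76 = 79/76
3 + 1/(79/76) = 3 + 76/79 = 313/79

313/79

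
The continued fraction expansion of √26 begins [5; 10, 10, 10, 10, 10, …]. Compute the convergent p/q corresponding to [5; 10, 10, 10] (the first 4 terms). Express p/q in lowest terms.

a_0 = 5: 5/1
a_1 = 10: 51/10
a_2 = 10: 515/101
a_3 = 10: 5201/1020

5201/1020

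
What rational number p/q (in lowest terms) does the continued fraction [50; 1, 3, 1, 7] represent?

Build up convergents one term at a time:
a_0 = 50: 50/1
a_1 = 1: 51/1
a_2 = 3: 203/4
a_3 = 1: 254/5
a_4 = 7: 1981/39

1981/39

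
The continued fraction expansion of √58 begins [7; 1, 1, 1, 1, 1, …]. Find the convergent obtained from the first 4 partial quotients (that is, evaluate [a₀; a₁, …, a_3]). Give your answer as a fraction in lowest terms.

23/3

Start with 1.
1 + 1/(1/1) = 1 + 1/1 = 2/1
1 + 1/(2/1) = 1 + 1/2 = 3/2
7 + 1/(3/2) = 7 + 2/3 = 23/3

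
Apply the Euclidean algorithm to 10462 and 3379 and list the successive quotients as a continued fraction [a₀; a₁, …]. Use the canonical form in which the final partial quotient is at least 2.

[3; 10, 2, 1, 1, 12, 2, 2]

10462 = 3·3379 + 325, so a_0 = 3
3379 = 10·325 + 129, so a_1 = 10
325 = 2·129 + 67, so a_2 = 2
129 = 1·67 + 62, so a_3 = 1
67 = 1·62 + 5, so a_4 = 1
62 = 12·5 + 2, so a_5 = 12
5 = 2·2 + 1, so a_6 = 2
2 = 2·1 + 0, so a_7 = 2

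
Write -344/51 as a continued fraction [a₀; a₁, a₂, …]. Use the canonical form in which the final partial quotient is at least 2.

[-7; 3, 1, 12]

-344 ÷ 51 → quotient -7, remainder 13
51 ÷ 13 → quotient 3, remainder 12
13 ÷ 12 → quotient 1, remainder 1
12 ÷ 1 → quotient 12, remainder 0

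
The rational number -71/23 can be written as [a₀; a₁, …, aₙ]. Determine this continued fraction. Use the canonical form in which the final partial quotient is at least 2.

⌊-71/23⌋ = -4, remainder 21
⌊23/21⌋ = 1, remainder 2
⌊21/2⌋ = 10, remainder 1
⌊2/1⌋ = 2, remainder 0

[-4; 1, 10, 2]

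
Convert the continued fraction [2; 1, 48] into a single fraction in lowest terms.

a_0 = 2: 2/1
a_1 = 1: 3/1
a_2 = 48: 146/49

146/49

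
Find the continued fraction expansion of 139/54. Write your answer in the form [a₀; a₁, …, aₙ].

[2; 1, 1, 2, 1, 7]

139 = 2·54 + 31, so a_0 = 2
54 = 1·31 + 23, so a_1 = 1
31 = 1·23 + 8, so a_2 = 1
23 = 2·8 + 7, so a_3 = 2
8 = 1·7 + 1, so a_4 = 1
7 = 7·1 + 0, so a_5 = 7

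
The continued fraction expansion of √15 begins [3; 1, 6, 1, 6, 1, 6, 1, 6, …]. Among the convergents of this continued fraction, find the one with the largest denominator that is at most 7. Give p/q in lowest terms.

27/7

a_0 = 3: 3/1  (≤ bound)
a_1 = 1: 4/1  (≤ bound)
a_2 = 6: 27/7  (≤ bound)
a_3 = 1: 31/8  (> 7, stop)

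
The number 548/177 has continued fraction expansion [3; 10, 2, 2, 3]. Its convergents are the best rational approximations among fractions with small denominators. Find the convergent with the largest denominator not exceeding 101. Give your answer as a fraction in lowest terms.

List convergents until the denominator exceeds the bound:
a_0 = 3: 3/1  (≤ bound)
a_1 = 10: 31/10  (≤ bound)
a_2 = 2: 65/21  (≤ bound)
a_3 = 2: 161/52  (≤ bound)
a_4 = 3: 548/177  (> 101, stop)

161/52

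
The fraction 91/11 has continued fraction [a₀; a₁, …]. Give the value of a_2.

Run the Euclidean algorithm, recording each quotient:
⌊91/11⌋ = 8, remainder 3
⌊11/3⌋ = 3, remainder 2
⌊3/2⌋ = 1, remainder 1

1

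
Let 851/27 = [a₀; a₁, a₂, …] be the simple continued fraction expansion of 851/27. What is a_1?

Apply division with remainder until the remainder is 0:
851 ÷ 27 → quotient 31, remainder 14
27 ÷ 14 → quotient 1, remainder 13

1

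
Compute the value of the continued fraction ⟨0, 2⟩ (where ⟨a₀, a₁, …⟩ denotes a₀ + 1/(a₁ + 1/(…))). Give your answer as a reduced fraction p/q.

Starting at the tail and folding back:
Start with 2.
0 + 1/(2/1) = 0 + 1/2 = 1/2

1/2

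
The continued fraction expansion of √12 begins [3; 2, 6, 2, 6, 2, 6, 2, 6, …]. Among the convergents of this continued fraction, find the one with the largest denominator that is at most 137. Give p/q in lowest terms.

a_0 = 3: 3/1  (≤ bound)
a_1 = 2: 7/2  (≤ bound)
a_2 = 6: 45/13  (≤ bound)
a_3 = 2: 97/28  (≤ bound)
a_4 = 6: 627/181  (> 137, stop)

97/28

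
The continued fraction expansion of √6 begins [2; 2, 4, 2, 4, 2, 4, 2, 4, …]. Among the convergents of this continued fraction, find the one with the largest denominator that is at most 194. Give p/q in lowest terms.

218/89

a_0 = 2: 2/1  (≤ bound)
a_1 = 2: 5/2  (≤ bound)
a_2 = 4: 22/9  (≤ bound)
a_3 = 2: 49/20  (≤ bound)
a_4 = 4: 218/89  (≤ bound)
a_5 = 2: 485/198  (> 194, stop)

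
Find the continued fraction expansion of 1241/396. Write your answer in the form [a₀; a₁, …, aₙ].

1241 = 3·396 + 53, so a_0 = 3
396 = 7·53 + 25, so a_1 = 7
53 = 2·25 + 3, so a_2 = 2
25 = 8·3 + 1, so a_3 = 8
3 = 3·1 + 0, so a_4 = 3

[3; 7, 2, 8, 3]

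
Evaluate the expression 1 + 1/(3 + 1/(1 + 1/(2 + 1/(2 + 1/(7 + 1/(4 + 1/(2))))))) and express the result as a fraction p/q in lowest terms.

2271/1789

Start with 2.
4 + 1/(2/1) = 4 + 1/2 = 9/2
7 + 1/(9/2) = 7 + 2/9 = 65/9
2 + 1/(65/9) = 2 + 9/65 = 139/65
2 + 1/(139/65) = 2 + 65/139 = 343/139
1 + 1/(343/139) = 1 + 139/343 = 482/343
3 + 1/(482/343) = 3 + 343/482 = 1789/482
1 + 1/(1789/482) = 1 + 482/1789 = 2271/1789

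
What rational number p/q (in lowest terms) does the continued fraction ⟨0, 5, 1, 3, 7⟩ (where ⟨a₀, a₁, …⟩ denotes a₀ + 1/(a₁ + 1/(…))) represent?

29/167

Start with 7.
3 + 1/(7/1) = 3 + 1/7 = 22/7
1 + 1/(22/7) = 1 + 7/22 = 29/22
5 + 1/(29/22) = 5 + 22/29 = 167/29
0 + 1/(167/29) = 0 + 29/167 = 29/167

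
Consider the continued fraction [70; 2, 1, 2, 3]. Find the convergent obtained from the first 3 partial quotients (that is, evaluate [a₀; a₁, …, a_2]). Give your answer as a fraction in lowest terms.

211/3

Build up convergents one term at a time:
a_0 = 70: 70/1
a_1 = 2: 141/2
a_2 = 1: 211/3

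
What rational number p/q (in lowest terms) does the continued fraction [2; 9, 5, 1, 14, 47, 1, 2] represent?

246451/116853

Work from the innermost term outward:
Start with 2.
1 + 1/(2/1) = 1 + 1/2 = 3/2
47 + 1/(3/2) = 47 + 2/3 = 143/3
14 + 1/(143/3) = 14 + 3/143 = 2005/143
1 + 1/(2005/143) = 1 + 143/2005 = 2148/2005
5 + 1/(2148/2005) = 5 + 2005/2148 = 12745/2148
9 + 1/(12745/2148) = 9 + 2148/12745 = 116853/12745
2 + 1/(116853/12745) = 2 + 12745/116853 = 246451/116853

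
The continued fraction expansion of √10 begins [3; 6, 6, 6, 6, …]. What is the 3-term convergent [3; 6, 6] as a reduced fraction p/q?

117/37

Work from the innermost term outward:
Start with 6.
6 + 1/(6/1) = 6 + 1/6 = 37/6
3 + 1/(37/6) = 3 + 6/37 = 117/37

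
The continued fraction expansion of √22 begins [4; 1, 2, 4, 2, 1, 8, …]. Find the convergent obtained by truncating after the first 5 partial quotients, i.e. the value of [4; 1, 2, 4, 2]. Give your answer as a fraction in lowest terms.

136/29

Use the convergent recurrence hₖ = aₖ·hₖ₋₁ + hₖ₋₂ (and likewise for the denominators kₖ):
a_0 = 4: 4/1
a_1 = 1: 5/1
a_2 = 2: 14/3
a_3 = 4: 61/13
a_4 = 2: 136/29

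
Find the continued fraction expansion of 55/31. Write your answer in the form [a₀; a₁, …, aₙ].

55 ÷ 31 → quotient 1, remainder 24
31 ÷ 24 → quotient 1, remainder 7
24 ÷ 7 → quotient 3, remainder 3
7 ÷ 3 → quotient 2, remainder 1
3 ÷ 1 → quotient 3, remainder 0

[1; 1, 3, 2, 3]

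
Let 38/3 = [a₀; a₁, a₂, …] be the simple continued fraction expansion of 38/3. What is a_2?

2

Repeatedly divide and take the remainder:
38 = 12·3 + 2, so a_0 = 12
3 = 1·2 + 1, so a_1 = 1
2 = 2·1 + 0, so a_2 = 2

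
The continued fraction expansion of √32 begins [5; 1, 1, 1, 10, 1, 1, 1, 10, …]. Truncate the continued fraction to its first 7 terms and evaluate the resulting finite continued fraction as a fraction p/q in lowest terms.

379/67

Use the convergent recurrence hₖ = aₖ·hₖ₋₁ + hₖ₋₂ (and likewise for the denominators kₖ):
a_0 = 5: 5/1
a_1 = 1: 6/1
a_2 = 1: 11/2
a_3 = 1: 17/3
a_4 = 10: 181/32
a_5 = 1: 198/35
a_6 = 1: 379/67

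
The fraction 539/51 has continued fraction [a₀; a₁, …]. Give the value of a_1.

1

⌊539/51⌋ = 10, remainder 29
⌊51/29⌋ = 1, remainder 22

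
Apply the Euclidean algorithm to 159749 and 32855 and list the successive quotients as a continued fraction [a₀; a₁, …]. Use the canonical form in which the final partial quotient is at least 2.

[4; 1, 6, 3, 1, 6, 15, 11]

Apply division with remainder until the remainder is 0:
159749 ÷ 32855 → quotient 4, remainder 28329
32855 ÷ 28329 → quotient 1, remainder 4526
28329 ÷ 4526 → quotient 6, remainder 1173
4526 ÷ 1173 → quotient 3, remainder 1007
1173 ÷ 1007 → quotient 1, remainder 166
1007 ÷ 166 → quotient 6, remainder 11
166 ÷ 11 → quotient 15, remainder 1
11 ÷ 1 → quotient 11, remainder 0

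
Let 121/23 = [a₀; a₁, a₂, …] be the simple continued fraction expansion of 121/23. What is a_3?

5

121 ÷ 23 → quotient 5, remainder 6
23 ÷ 6 → quotient 3, remainder 5
6 ÷ 5 → quotient 1, remainder 1
5 ÷ 1 → quotient 5, remainder 0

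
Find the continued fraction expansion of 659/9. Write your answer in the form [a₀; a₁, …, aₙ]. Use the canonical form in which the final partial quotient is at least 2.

[73; 4, 2]

659 = 73·9 + 2, so a_0 = 73
9 = 4·2 + 1, so a_1 = 4
2 = 2·1 + 0, so a_2 = 2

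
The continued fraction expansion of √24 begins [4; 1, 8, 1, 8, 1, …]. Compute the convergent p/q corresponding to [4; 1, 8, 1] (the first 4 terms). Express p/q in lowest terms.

Start with 1.
8 + 1/(1/1) = 8 + 1/1 = 9/1
1 + 1/(9/1) = 1 + 1/9 = 10/9
4 + 1/(10/9) = 4 + 9/10 = 49/10

49/10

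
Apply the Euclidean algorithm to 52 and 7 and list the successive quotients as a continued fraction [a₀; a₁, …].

[7; 2, 3]

Run the Euclidean algorithm, recording each quotient:
52 = 7·7 + 3, so a_0 = 7
7 = 2·3 + 1, so a_1 = 2
3 = 3·1 + 0, so a_2 = 3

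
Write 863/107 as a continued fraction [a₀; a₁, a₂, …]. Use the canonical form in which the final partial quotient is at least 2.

863 = 8·107 + 7, so a_0 = 8
107 = 15·7 + 2, so a_1 = 15
7 = 3·2 + 1, so a_2 = 3
2 = 2·1 + 0, so a_3 = 2

[8; 15, 3, 2]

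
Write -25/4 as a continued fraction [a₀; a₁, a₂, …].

⌊-25/4⌋ = -7, remainder 3
⌊4/3⌋ = 1, remainder 1
⌊3/1⌋ = 3, remainder 0

[-7; 1, 3]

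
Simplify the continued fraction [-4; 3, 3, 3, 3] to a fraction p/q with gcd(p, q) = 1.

-403/109

Start with 3.
3 + 1/(3/1) = 3 + 1/3 = 10/3
3 + 1/(10/3) = 3 + 3/10 = 33/10
3 + 1/(33/10) = 3 + 10/33 = 109/33
-4 + 1/(109/33) = -4 + 33/109 = -403/109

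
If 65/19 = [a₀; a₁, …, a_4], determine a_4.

2

Apply division with remainder until the remainder is 0:
65 = 3·19 + 8, so a_0 = 3
19 = 2·8 + 3, so a_1 = 2
8 = 2·3 + 2, so a_2 = 2
3 = 1·2 + 1, so a_3 = 1
2 = 2·1 + 0, so a_4 = 2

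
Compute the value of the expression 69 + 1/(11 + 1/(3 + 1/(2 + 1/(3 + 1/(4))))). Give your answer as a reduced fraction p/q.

80350/1163

Start with 4.
3 + 1/(4/1) = 3 + 1/4 = 13/4
2 + 1/(13/4) = 2 + 4/13 = 30/13
3 + 1/(30/13) = 3 + 13/30 = 103/30
11 + 1/(103/30) = 11 + 30/103 = 1163/103
69 + 1/(1163/103) = 69 + 103/1163 = 80350/1163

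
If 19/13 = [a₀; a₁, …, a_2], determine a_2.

6

Run the Euclidean algorithm, recording each quotient:
19 = 1·13 + 6, so a_0 = 1
13 = 2·6 + 1, so a_1 = 2
6 = 6·1 + 0, so a_2 = 6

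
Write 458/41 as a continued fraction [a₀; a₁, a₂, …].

[11; 5, 1, 6]

Apply division with remainder until the remainder is 0:
458 = 11·41 + 7, so a_0 = 11
41 = 5·7 + 6, so a_1 = 5
7 = 1·6 + 1, so a_2 = 1
6 = 6·1 + 0, so a_3 = 6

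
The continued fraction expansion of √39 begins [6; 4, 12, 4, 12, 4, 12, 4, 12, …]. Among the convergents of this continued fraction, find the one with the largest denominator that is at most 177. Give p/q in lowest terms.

306/49

List convergents until the denominator exceeds the bound:
a_0 = 6: 6/1  (≤ bound)
a_1 = 4: 25/4  (≤ bound)
a_2 = 12: 306/49  (≤ bound)
a_3 = 4: 1249/200  (> 177, stop)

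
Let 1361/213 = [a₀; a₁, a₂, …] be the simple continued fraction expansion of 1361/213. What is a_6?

1361 = 6·213 + 83, so a_0 = 6
213 = 2·83 + 47, so a_1 = 2
83 = 1·47 + 36, so a_2 = 1
47 = 1·36 + 11, so a_3 = 1
36 = 3·11 + 3, so a_4 = 3
11 = 3·3 + 2, so a_5 = 3
3 = 1·2 + 1, so a_6 = 1

1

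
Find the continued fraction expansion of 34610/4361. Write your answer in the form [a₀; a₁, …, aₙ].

[7; 1, 14, 1, 2, 5, 8, 2]

Apply division with remainder until the remainder is 0:
34610 ÷ 4361 → quotient 7, remainder 4083
4361 ÷ 4083 → quotient 1, remainder 278
4083 ÷ 278 → quotient 14, remainder 191
278 ÷ 191 → quotient 1, remainder 87
191 ÷ 87 → quotient 2, remainder 17
87 ÷ 17 → quotient 5, remainder 2
17 ÷ 2 → quotient 8, remainder 1
2 ÷ 1 → quotient 2, remainder 0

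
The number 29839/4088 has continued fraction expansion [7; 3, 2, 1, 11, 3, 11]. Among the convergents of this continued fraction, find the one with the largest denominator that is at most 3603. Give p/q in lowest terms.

a_0 = 7: 7/1  (≤ bound)
a_1 = 3: 22/3  (≤ bound)
a_2 = 2: 51/7  (≤ bound)
a_3 = 1: 73/10  (≤ bound)
a_4 = 11: 854/117  (≤ bound)
a_5 = 3: 2635/361  (≤ bound)
a_6 = 11: 29839/4088  (> 3603, stop)

2635/361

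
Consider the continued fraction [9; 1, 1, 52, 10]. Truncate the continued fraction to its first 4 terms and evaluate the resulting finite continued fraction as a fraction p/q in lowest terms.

998/105

a_0 = 9: 9/1
a_1 = 1: 10/1
a_2 = 1: 19/2
a_3 = 52: 998/105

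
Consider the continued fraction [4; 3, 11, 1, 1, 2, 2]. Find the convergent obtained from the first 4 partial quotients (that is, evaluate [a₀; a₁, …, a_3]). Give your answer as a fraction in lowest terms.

160/37

Start with 1.
11 + 1/(1/1) = 11 + 1/1 = 12/1
3 + 1/(12/1) = 3 + 1/12 = 37/12
4 + 1/(37/12) = 4 + 12/37 = 160/37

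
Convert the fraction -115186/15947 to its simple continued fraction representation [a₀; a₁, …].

-115186 = -8·15947 + 12390, so a_0 = -8
15947 = 1·12390 + 3557, so a_1 = 1
12390 = 3·3557 + 1719, so a_2 = 3
3557 = 2·1719 + 119, so a_3 = 2
1719 = 14·119 + 53, so a_4 = 14
119 = 2·53 + 13, so a_5 = 2
53 = 4·13 + 1, so a_6 = 4
13 = 13·1 + 0, so a_7 = 13

[-8; 1, 3, 2, 14, 2, 4, 13]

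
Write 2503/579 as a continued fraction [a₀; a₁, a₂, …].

Apply division with remainder until the remainder is 0:
2503 = 4·579 + 187, so a_0 = 4
579 = 3·187 + 18, so a_1 = 3
187 = 10·18 + 7, so a_2 = 10
18 = 2·7 + 4, so a_3 = 2
7 = 1·4 + 3, so a_4 = 1
4 = 1·3 + 1, so a_5 = 1
3 = 3·1 + 0, so a_6 = 3

[4; 3, 10, 2, 1, 1, 3]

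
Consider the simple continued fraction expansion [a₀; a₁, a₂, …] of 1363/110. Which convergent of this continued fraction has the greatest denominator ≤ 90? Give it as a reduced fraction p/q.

285/23

List convergents until the denominator exceeds the bound:
a_0 = 12: 12/1  (≤ bound)
a_1 = 2: 25/2  (≤ bound)
a_2 = 1: 37/3  (≤ bound)
a_3 = 1: 62/5  (≤ bound)
a_4 = 3: 223/18  (≤ bound)
a_5 = 1: 285/23  (≤ bound)
a_6 = 4: 1363/110  (> 90, stop)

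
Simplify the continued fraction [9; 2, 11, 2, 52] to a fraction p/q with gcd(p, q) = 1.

23878/2519

Start with 52.
2 + 1/(52/1) = 2 + 1/52 = 105/52
11 + 1/(105/52) = 11 + 52/105 = 1207/105
2 + 1/(1207/105) = 2 + 105/1207 = 2519/1207
9 + 1/(2519/1207) = 9 + 1207/2519 = 23878/2519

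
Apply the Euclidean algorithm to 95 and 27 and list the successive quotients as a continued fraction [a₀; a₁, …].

[3; 1, 1, 13]

95 ÷ 27 → quotient 3, remainder 14
27 ÷ 14 → quotient 1, remainder 13
14 ÷ 13 → quotient 1, remainder 1
13 ÷ 1 → quotient 13, remainder 0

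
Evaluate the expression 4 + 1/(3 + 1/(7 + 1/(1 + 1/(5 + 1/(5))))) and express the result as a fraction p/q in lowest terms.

3283/760

Start with 5.
5 + 1/(5/1) = 5 + 1/5 = 26/5
1 + 1/(26/5) = 1 + 5/26 = 31/26
7 + 1/(31/26) = 7 + 26/31 = 243/31
3 + 1/(243/31) = 3 + 31/243 = 760/243
4 + 1/(760/243) = 4 + 243/760 = 3283/760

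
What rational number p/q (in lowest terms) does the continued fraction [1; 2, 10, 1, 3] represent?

133/90

Starting at the tail and folding back:
Start with 3.
1 + 1/(3/1) = 1 + 1/3 = 4/3
10 + 1/(4/3) = 10 + 3/4 = 43/4
2 + 1/(43/4) = 2 + 4/43 = 90/43
1 + 1/(90/43) = 1 + 43/90 = 133/90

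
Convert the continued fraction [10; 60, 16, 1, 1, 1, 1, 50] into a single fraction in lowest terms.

2526730/252253

a_0 = 10: 10/1
a_1 = 60: 601/60
a_2 = 16: 9626/961
a_3 = 1: 10227/1021
a_4 = 1: 19853/1982
a_5 = 1: 30080/3003
a_6 = 1: 49933/4985
a_7 = 50: 2526730/252253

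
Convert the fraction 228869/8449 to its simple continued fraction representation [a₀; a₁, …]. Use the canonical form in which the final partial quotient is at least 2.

Apply division with remainder until the remainder is 0:
228869 ÷ 8449 → quotient 27, remainder 746
8449 ÷ 746 → quotient 11, remainder 243
746 ÷ 243 → quotient 3, remainder 17
243 ÷ 17 → quotient 14, remainder 5
17 ÷ 5 → quotient 3, remainder 2
5 ÷ 2 → quotient 2, remainder 1
2 ÷ 1 → quotient 2, remainder 0

[27; 11, 3, 14, 3, 2, 2]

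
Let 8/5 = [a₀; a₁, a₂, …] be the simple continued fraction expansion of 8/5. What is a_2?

8 = 1·5 + 3, so a_0 = 1
5 = 1·3 + 2, so a_1 = 1
3 = 1·2 + 1, so a_2 = 1

1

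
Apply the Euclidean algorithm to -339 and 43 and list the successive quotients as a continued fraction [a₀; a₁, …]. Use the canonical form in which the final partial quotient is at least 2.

Repeatedly divide and take the remainder:
-339 = -8·43 + 5, so a_0 = -8
43 = 8·5 + 3, so a_1 = 8
5 = 1·3 + 2, so a_2 = 1
3 = 1·2 + 1, so a_3 = 1
2 = 2·1 + 0, so a_4 = 2

[-8; 8, 1, 1, 2]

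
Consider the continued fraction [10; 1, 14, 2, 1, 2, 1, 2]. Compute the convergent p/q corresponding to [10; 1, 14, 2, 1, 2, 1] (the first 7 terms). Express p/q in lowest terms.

Use the convergent recurrence hₖ = aₖ·hₖ₋₁ + hₖ₋₂ (and likewise for the denominators kₖ):
a_0 = 10: 10/1
a_1 = 1: 11/1
a_2 = 14: 164/15
a_3 = 2: 339/31
a_4 = 1: 503/46
a_5 = 2: 1345/123
a_6 = 1: 1848/169

1848/169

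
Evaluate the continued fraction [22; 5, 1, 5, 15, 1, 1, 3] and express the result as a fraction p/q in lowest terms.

Start with 3.
1 + 1/(3/1) = 1 + 1/3 = 4/3
1 + 1/(4/3) = 1 + 3/4 = 7/4
15 + 1/(7/4) = 15 + 4/7 = 109/7
5 + 1/(109/7) = 5 + 7/109 = 552/109
1 + 1/(552/109) = 1 + 109/552 = 661/552
5 + 1/(661/552) = 5 + 552/661 = 3857/661
22 + 1/(3857/661) = 22 + 661/3857 = 85515/3857

85515/3857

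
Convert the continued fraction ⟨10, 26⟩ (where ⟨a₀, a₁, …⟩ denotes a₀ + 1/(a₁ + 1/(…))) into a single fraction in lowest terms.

261/26

a_0 = 10: 10/1
a_1 = 26: 261/26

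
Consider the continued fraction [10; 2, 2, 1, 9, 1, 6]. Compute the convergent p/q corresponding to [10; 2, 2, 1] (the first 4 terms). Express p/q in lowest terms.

Start with 1.
2 + 1/(1/1) = 2 + 1/1 = 3/1
2 + 1/(3/1) = 2 + 1/3 = 7/3
10 + 1/(7/3) = 10 + 3/7 = 73/7

73/7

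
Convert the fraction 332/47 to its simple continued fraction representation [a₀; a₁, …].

[7; 15, 1, 2]

Apply division with remainder until the remainder is 0:
⌊332/47⌋ = 7, remainder 3
⌊47/3⌋ = 15, remainder 2
⌊3/2⌋ = 1, remainder 1
⌊2/1⌋ = 2, remainder 0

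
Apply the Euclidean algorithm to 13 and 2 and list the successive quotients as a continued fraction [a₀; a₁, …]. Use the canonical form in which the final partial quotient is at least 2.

⌊13/2⌋ = 6, remainder 1
⌊2/1⌋ = 2, remainder 0

[6; 2]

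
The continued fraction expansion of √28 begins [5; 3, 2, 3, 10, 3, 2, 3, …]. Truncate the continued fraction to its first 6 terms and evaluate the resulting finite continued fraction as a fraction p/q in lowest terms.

a_0 = 5: 5/1
a_1 = 3: 16/3
a_2 = 2: 37/7
a_3 = 3: 127/24
a_4 = 10: 1307/247
a_5 = 3: 4048/765

4048/765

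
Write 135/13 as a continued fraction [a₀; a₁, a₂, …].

[10; 2, 1, 1, 2]

135 ÷ 13 → quotient 10, remainder 5
13 ÷ 5 → quotient 2, remainder 3
5 ÷ 3 → quotient 1, remainder 2
3 ÷ 2 → quotient 1, remainder 1
2 ÷ 1 → quotient 2, remainder 0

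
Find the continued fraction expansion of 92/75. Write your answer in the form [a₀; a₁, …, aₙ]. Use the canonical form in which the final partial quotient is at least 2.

92 = 1·75 + 17, so a_0 = 1
75 = 4·17 + 7, so a_1 = 4
17 = 2·7 + 3, so a_2 = 2
7 = 2·3 + 1, so a_3 = 2
3 = 3·1 + 0, so a_4 = 3

[1; 4, 2, 2, 3]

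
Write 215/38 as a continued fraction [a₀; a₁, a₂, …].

[5; 1, 1, 1, 12]

⌊215/38⌋ = 5, remainder 25
⌊38/25⌋ = 1, remainder 13
⌊25/13⌋ = 1, remainder 12
⌊13/12⌋ = 1, remainder 1
⌊12/1⌋ = 12, remainder 0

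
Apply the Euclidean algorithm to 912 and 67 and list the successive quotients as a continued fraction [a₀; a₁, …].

Apply division with remainder until the remainder is 0:
912 ÷ 67 → quotient 13, remainder 41
67 ÷ 41 → quotient 1, remainder 26
41 ÷ 26 → quotient 1, remainder 15
26 ÷ 15 → quotient 1, remainder 11
15 ÷ 11 → quotient 1, remainder 4
11 ÷ 4 → quotient 2, remainder 3
4 ÷ 3 → quotient 1, remainder 1
3 ÷ 1 → quotient 3, remainder 0

[13; 1, 1, 1, 1, 2, 1, 3]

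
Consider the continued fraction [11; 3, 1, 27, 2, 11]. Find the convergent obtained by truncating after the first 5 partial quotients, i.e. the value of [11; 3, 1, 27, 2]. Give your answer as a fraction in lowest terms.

2543/226

a_0 = 11: 11/1
a_1 = 3: 34/3
a_2 = 1: 45/4
a_3 = 27: 1249/111
a_4 = 2: 2543/226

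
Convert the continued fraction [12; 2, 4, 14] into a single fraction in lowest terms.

Collapse the nested fraction from the inside out:
Start with 14.
4 + 1/(14/1) = 4 + 1/14 = 57/14
2 + 1/(57/14) = 2 + 14/57 = 128/57
12 + 1/(128/57) = 12 + 57/128 = 1593/128

1593/128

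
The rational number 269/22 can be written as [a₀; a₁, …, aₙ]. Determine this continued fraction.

[12; 4, 2, 2]

269 = 12·22 + 5, so a_0 = 12
22 = 4·5 + 2, so a_1 = 4
5 = 2·2 + 1, so a_2 = 2
2 = 2·1 + 0, so a_3 = 2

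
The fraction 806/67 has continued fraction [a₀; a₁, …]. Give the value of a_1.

33

Repeatedly divide and take the remainder:
⌊806/67⌋ = 12, remainder 2
⌊67/2⌋ = 33, remainder 1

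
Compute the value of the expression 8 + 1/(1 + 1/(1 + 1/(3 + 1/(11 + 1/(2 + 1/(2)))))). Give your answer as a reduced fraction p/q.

3505/409

Use the convergent recurrence hₖ = aₖ·hₖ₋₁ + hₖ₋₂ (and likewise for the denominators kₖ):
a_0 = 8: 8/1
a_1 = 1: 9/1
a_2 = 1: 17/2
a_3 = 3: 60/7
a_4 = 11: 677/79
a_5 = 2: 1414/165
a_6 = 2: 3505/409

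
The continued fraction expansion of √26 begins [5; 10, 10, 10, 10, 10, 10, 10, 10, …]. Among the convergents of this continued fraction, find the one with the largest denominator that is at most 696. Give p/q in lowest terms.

515/101

List convergents until the denominator exceeds the bound:
a_0 = 5: 5/1  (≤ bound)
a_1 = 10: 51/10  (≤ bound)
a_2 = 10: 515/101  (≤ bound)
a_3 = 10: 5201/1020  (> 696, stop)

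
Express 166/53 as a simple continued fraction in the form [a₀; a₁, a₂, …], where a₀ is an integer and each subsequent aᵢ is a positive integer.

166 = 3·53 + 7, so a_0 = 3
53 = 7·7 + 4, so a_1 = 7
7 = 1·4 + 3, so a_2 = 1
4 = 1·3 + 1, so a_3 = 1
3 = 3·1 + 0, so a_4 = 3

[3; 7, 1, 1, 3]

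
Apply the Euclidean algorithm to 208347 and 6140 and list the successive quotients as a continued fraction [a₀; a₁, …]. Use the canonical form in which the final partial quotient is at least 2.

[33; 1, 13, 1, 6, 1, 1, 27]

Run the Euclidean algorithm, recording each quotient:
⌊208347/6140⌋ = 33, remainder 5727
⌊6140/5727⌋ = 1, remainder 413
⌊5727/413⌋ = 13, remainder 358
⌊413/358⌋ = 1, remainder 55
⌊358/55⌋ = 6, remainder 28
⌊55/28⌋ = 1, remainder 27
⌊28/27⌋ = 1, remainder 1
⌊27/1⌋ = 27, remainder 0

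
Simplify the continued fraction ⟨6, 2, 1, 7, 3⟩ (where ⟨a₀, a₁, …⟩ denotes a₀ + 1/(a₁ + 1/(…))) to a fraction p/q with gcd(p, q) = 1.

Start with 3.
7 + 1/(3/1) = 7 + 1/3 = 22/3
1 + 1/(22/3) = 1 + 3/22 = 25/22
2 + 1/(25/22) = 2 + 22/25 = 72/25
6 + 1/(72/25) = 6 + 25/72 = 457/72

457/72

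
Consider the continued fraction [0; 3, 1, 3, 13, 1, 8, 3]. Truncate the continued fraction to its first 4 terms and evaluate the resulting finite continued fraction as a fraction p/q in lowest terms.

4/15

Build up convergents one term at a time:
a_0 = 0: 0/1
a_1 = 3: 1/3
a_2 = 1: 1/4
a_3 = 3: 4/15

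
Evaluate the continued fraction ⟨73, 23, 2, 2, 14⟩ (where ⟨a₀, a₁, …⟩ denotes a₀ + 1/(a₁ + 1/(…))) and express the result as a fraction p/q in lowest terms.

Compute successive convergents:
a_0 = 73: 73/1
a_1 = 23: 1680/23
a_2 = 2: 3433/47
a_3 = 2: 8546/117
a_4 = 14: 123077/1685

123077/1685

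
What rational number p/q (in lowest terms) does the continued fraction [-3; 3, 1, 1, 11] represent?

a_0 = -3: -3/1
a_1 = 3: -8/3
a_2 = 1: -11/4
a_3 = 1: -19/7
a_4 = 11: -220/81

-220/81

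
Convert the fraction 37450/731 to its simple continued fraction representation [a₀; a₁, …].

[51; 4, 3, 13, 1, 3]

37450 = 51·731 + 169, so a_0 = 51
731 = 4·169 + 55, so a_1 = 4
169 = 3·55 + 4, so a_2 = 3
55 = 13·4 + 3, so a_3 = 13
4 = 1·3 + 1, so a_4 = 1
3 = 3·1 + 0, so a_5 = 3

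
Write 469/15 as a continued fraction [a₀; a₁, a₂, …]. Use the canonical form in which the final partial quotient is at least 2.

[31; 3, 1, 3]

Run the Euclidean algorithm, recording each quotient:
⌊469/15⌋ = 31, remainder 4
⌊15/4⌋ = 3, remainder 3
⌊4/3⌋ = 1, remainder 1
⌊3/1⌋ = 3, remainder 0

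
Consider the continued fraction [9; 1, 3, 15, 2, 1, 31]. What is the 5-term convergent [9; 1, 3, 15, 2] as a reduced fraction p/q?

1229/126

Use the convergent recurrence hₖ = aₖ·hₖ₋₁ + hₖ₋₂ (and likewise for the denominators kₖ):
a_0 = 9: 9/1
a_1 = 1: 10/1
a_2 = 3: 39/4
a_3 = 15: 595/61
a_4 = 2: 1229/126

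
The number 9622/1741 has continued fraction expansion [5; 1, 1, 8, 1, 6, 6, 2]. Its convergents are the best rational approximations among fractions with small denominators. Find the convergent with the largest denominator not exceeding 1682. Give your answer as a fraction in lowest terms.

4449/805

a_0 = 5: 5/1  (≤ bound)
a_1 = 1: 6/1  (≤ bound)
a_2 = 1: 11/2  (≤ bound)
a_3 = 8: 94/17  (≤ bound)
a_4 = 1: 105/19  (≤ bound)
a_5 = 6: 724/131  (≤ bound)
a_6 = 6: 4449/805  (≤ bound)
a_7 = 2: 9622/1741  (> 1682, stop)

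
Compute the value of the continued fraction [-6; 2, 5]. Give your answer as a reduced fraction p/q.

-61/11

a_0 = -6: -6/1
a_1 = 2: -11/2
a_2 = 5: -61/11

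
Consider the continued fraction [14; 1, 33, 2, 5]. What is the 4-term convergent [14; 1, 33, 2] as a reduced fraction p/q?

a_0 = 14: 14/1
a_1 = 1: 15/1
a_2 = 33: 509/34
a_3 = 2: 1033/69

1033/69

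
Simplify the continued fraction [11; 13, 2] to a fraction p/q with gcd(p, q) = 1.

299/27

Start with 2.
13 + 1/(2/1) = 13 + 1/2 = 27/2
11 + 1/(27/2) = 11 + 2/27 = 299/27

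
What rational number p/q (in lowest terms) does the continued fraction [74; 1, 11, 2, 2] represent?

Start with 2.
2 + 1/(2/1) = 2 + 1/2 = 5/2
11 + 1/(5/2) = 11 + 2/5 = 57/5
1 + 1/(57/5) = 1 + 5/57 = 62/57
74 + 1/(62/57) = 74 + 57/62 = 4645/62

4645/62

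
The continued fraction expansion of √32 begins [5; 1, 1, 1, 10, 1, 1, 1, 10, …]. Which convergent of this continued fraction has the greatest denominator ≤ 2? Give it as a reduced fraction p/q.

11/2

a_0 = 5: 5/1  (≤ bound)
a_1 = 1: 6/1  (≤ bound)
a_2 = 1: 11/2  (≤ bound)
a_3 = 1: 17/3  (> 2, stop)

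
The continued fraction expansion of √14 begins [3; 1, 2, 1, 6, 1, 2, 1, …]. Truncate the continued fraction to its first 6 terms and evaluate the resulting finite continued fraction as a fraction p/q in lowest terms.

Start with 1.
6 + 1/(1/1) = 6 + 1/1 = 7/1
1 + 1/(7/1) = 1 + 1/7 = 8/7
2 + 1/(8/7) = 2 + 7/8 = 23/8
1 + 1/(23/8) = 1 + 8/23 = 31/23
3 + 1/(31/23) = 3 + 23/31 = 116/31

116/31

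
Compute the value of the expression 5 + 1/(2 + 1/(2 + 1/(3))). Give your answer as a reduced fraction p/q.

92/17

Compute successive convergents:
a_0 = 5: 5/1
a_1 = 2: 11/2
a_2 = 2: 27/5
a_3 = 3: 92/17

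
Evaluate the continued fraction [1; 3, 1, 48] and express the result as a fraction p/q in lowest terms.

Start with 48.
1 + 1/(48/1) = 1 + 1/48 = 49/48
3 + 1/(49/48) = 3 + 48/49 = 195/49
1 + 1/(195/49) = 1 + 49/195 = 244/195

244/195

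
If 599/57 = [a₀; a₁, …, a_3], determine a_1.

1

599 ÷ 57 → quotient 10, remainder 29
57 ÷ 29 → quotient 1, remainder 28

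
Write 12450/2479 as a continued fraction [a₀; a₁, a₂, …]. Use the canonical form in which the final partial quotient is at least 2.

[5; 45, 13, 1, 3]

Run the Euclidean algorithm, recording each quotient:
⌊12450/2479⌋ = 5, remainder 55
⌊2479/55⌋ = 45, remainder 4
⌊55/4⌋ = 13, remainder 3
⌊4/3⌋ = 1, remainder 1
⌊3/1⌋ = 3, remainder 0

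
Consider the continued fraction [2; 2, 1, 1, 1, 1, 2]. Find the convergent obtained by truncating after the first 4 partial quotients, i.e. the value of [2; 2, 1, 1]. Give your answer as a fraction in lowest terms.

Start with 1.
1 + 1/(1/1) = 1 + 1/1 = 2/1
2 + 1/(2/1) = 2 + 1/2 = 5/2
2 + 1/(5/2) = 2 + 2/5 = 12/5

12/5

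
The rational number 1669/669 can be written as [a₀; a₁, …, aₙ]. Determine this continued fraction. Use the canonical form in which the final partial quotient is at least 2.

1669 = 2·669 + 331, so a_0 = 2
669 = 2·331 + 7, so a_1 = 2
331 = 47·7 + 2, so a_2 = 47
7 = 3·2 + 1, so a_3 = 3
2 = 2·1 + 0, so a_4 = 2

[2; 2, 47, 3, 2]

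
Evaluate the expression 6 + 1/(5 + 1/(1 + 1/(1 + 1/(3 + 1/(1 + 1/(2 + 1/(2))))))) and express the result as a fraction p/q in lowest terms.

Starting at the tail and folding back:
Start with 2.
2 + 1/(2/1) = 2 + 1/2 = 5/2
1 + 1/(5/2) = 1 + 2/5 = 7/5
3 + 1/(7/5) = 3 + 5/7 = 26/7
1 + 1/(26/7) = 1 + 7/26 = 33/26
1 + 1/(33/26) = 1 + 26/33 = 59/33
5 + 1/(59/33) = 5 + 33/59 = 328/59
6 + 1/(328/59) = 6 + 59/328 = 2027/328

2027/328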